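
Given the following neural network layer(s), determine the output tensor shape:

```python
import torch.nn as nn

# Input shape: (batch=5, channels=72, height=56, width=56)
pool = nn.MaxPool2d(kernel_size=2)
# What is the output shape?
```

Input: (5, 72, 56, 56) -> Output: (5, 72, 28, 28)

Answer: (5, 72, 28, 28)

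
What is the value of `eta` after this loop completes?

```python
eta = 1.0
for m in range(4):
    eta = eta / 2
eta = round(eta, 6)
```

Halving LR 4 times: 1 / 2^4
`eta` takes the values: 1.0 → 0.5 → 0.25 → 0.125 → 0.0625

Answer: 0.0625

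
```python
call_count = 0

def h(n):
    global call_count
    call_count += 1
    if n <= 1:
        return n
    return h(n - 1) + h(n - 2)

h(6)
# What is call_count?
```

Calls(n) = 1 + Calls(n-1) + Calls(n-2); Calls(0)=Calls(1)=1. For n=6 this gives 25.

Answer: 25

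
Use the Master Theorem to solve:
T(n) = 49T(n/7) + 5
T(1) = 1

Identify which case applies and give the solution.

a=49, b=7, f(n)=5. log_7(49) = 2. Since c=0 < 2, Case 1 applies: T(n) = Θ(n^log_b(a)) = O(n^2).

Answer: O(n^2) - Case 1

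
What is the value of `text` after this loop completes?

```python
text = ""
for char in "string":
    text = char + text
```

Reverse 'string'
`text` takes the values: "" → "s" → "ts" → "rts" → "irts" → "nirts" → "gnirts"

Answer: "gnirts"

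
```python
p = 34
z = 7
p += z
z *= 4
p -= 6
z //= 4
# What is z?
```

Trace:
`p = 34` → p = 34
`z = 7` → z = 7
`p += z` → p = 41
`z *= 4` → z = 28
`p -= 6` → p = 35
`z //= 4` → z = 7
So z = 7

Answer: 7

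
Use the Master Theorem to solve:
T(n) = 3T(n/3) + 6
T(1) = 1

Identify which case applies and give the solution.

a=3, b=3, f(n)=6. log_3(3) = 1. Since c=0 < 1, Case 1 applies: T(n) = Θ(n^log_b(a)) = O(n).

Answer: O(n) - Case 1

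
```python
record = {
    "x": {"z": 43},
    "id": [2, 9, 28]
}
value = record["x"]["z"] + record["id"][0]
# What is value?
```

Trace:
`record = { ...` → record = {'x': {'z': 43}, 'id': [2, 9, 28]}
`value = record["x"]["z"] + record["id"][0]` → value = 45
So value = 45

Answer: 45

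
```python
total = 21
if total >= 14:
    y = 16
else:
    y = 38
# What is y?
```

Trace:
`total = 21` → total = 21
`if total >= 14: ...` → total >= 14 is True → y = 16
So y = 16

Answer: 16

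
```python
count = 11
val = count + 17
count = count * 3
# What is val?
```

Trace:
`count = 11` → count = 11
`val = count + 17` → val = 28
`count = count * 3` → count = 33
So val = 28

Answer: 28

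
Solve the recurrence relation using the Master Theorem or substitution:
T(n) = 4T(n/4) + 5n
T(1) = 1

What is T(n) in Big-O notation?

By Master Theorem: a=4, b=4, f(n)=5n. Since log_4(4) = 1 and f(n) = Θ(n^1), Case 2 applies. T(n) = O(n log n).

Answer: O(n log n)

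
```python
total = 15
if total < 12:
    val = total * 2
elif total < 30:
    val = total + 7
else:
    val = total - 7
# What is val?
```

Trace:
`total = 15` → total = 15
`if total < 12: ...` → total < 12 is False, total < 30 is True → val = 22
So val = 22

Answer: 22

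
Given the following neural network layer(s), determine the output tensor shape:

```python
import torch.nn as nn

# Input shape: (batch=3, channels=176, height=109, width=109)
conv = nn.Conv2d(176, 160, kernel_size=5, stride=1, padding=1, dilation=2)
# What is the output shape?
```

Input: (3, 176, 109, 109) -> Output: (3, 160, 103, 103)

Answer: (3, 160, 103, 103)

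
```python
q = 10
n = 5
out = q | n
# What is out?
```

Trace:
`q = 10` → q = 10
`n = 5` → n = 5
`out = q | n` → out = 15
So out = 15

Answer: 15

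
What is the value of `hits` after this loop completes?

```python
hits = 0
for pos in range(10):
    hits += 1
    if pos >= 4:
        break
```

Loop breaks when pos reaches 4, hits is 5
`hits` takes the values: 0 → 1 → 2 → 3 → 4 → 5

Answer: 5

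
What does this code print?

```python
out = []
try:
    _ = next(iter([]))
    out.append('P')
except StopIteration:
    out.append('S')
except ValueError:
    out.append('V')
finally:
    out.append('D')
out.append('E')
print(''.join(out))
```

Execution trace: 'S' (except StopIteration) → 'D' (finally) → 'E' (after the try/except). Output: SDE

Answer: SDE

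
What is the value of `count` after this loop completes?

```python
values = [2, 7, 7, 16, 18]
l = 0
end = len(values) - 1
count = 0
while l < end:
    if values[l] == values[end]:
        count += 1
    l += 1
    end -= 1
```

Count matching pairs from ends
`count` takes the values: 0

Answer: 0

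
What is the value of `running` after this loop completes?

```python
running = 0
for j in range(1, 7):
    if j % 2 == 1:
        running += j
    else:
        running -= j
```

Add odd, subtract even
`running` takes the values: 0 → 1 → -1 → 2 → -2 → 3 → -3

Answer: -3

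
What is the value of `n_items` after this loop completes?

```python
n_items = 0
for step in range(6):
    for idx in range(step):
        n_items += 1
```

Triangle number: 0+1+2+...+5
`n_items` takes the values: 0 → 1 → 2 → 3 → 4 → 5 → 6 → 7 → 8 → 9 → 10 → 11 → 12 → 13 → 14 → 15

Answer: 15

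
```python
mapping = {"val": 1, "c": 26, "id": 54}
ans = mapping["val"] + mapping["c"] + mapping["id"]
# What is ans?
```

Trace:
`mapping = {"val": 1, "c": 26, "id": 54}` → mapping = {'val': 1, 'c': 26, 'id': 54}
`ans = mapping["val"] + mapping["c"] + mapping["id"]` → ans = 81
So ans = 81

Answer: 81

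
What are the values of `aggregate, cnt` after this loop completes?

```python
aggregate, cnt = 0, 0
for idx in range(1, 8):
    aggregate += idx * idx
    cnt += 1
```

Sum of squares and count
`aggregate, cnt` takes the values: (0, 0) → (1, 0) → (1, 1) → (5, 1) → (5, 2) → (14, 2) → (14, 3) → (30, 3) → (30, 4) → (55, 4) → (55, 5) → (91, 5) → (91, 6) → (140, 6) → (140, 7)

Answer: 140, 7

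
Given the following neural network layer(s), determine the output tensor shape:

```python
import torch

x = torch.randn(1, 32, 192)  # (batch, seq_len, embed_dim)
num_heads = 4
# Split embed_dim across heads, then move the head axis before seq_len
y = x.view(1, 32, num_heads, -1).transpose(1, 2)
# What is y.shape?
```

Input: (1, 32, 192) -> head_dim = 192 // 4 = 48; after view: (1, 32, 4, 48) -> after transpose(1, 2): (1, 4, 32, 48) -> Output: (1, 4, 32, 48)

Answer: (1, 4, 32, 48)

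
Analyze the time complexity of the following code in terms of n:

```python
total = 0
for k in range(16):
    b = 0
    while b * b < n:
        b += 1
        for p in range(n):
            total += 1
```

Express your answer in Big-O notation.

Each loop level contributes: 1 × √n × n. Multiplying the contributions gives O(n√n).

Answer: O(n√n)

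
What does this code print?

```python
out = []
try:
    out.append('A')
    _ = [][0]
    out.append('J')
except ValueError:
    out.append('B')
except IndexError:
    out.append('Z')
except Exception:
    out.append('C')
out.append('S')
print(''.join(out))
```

Execution trace: 'A' (try body) → 'Z' (except IndexError) → 'S' (after the try/except). Output: AZS

Answer: AZS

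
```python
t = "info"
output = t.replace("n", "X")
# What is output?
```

Trace:
`t = "info"` → t = 'info'
`output = t.replace("n", "X")` → output = 'iXfo'
So output = 'iXfo'

Answer: 'iXfo'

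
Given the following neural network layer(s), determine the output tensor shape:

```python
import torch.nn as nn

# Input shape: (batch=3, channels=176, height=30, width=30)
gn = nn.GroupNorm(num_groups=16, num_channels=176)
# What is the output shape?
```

Input: (3, 176, 30, 30) -> Output: (3, 176, 30, 30)

Answer: (3, 176, 30, 30)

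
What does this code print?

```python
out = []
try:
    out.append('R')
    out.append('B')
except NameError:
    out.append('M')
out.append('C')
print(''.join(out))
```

Execution trace: 'R' (try body) → 'B' (try body, no exception) → 'C' (after the try/except). Output: RBC

Answer: RBC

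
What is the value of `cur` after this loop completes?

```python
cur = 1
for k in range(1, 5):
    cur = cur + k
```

Start at 1, add 1 through 4
`cur` takes the values: 1 → 2 → 4 → 7 → 11

Answer: 11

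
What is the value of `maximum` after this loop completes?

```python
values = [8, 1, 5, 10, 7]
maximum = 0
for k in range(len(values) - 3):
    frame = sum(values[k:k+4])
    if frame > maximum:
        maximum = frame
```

Max sum of 4-element window in [8, 1, 5, 10, 7]
`maximum` takes the values: 0 → 24

Answer: 24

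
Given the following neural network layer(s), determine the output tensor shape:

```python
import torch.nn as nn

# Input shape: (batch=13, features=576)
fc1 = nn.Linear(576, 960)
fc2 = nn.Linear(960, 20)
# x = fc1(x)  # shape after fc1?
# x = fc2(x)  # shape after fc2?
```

Input: (13, 576) -> after fc1: (13, 960) -> Output: (13, 20)

Answer: (13, 20)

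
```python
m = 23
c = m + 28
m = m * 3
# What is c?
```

Trace:
`m = 23` → m = 23
`c = m + 28` → c = 51
`m = m * 3` → m = 69
So c = 51

Answer: 51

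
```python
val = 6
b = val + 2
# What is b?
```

Trace:
`val = 6` → val = 6
`b = val + 2` → b = 8
So b = 8

Answer: 8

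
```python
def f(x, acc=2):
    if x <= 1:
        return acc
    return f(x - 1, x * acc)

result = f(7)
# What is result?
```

Accumulator trace (n, acc): (7, 2) -> (6, 14) -> (5, 84) -> (4, 420) -> (3, 1680) -> (2, 5040) -> (1, 10080) -> return 10080

Answer: 10080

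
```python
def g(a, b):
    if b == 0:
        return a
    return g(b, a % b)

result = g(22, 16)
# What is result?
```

g(22, 16) -> g(16, 6) -> g(6, 4) -> g(4, 2) -> g(2, 0) -> 2

Answer: 2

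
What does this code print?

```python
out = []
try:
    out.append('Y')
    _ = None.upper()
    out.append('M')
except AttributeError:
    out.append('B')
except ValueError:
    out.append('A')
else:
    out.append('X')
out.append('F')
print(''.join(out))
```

Execution trace: 'Y' (try body) → 'B' (except AttributeError) → 'F' (after the try/except). Output: YBF

Answer: YBF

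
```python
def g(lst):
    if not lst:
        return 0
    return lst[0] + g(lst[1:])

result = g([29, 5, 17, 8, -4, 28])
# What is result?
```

29 + 5 + 17 + 8 + (-4) + 28 + 0 = 83

Answer: 83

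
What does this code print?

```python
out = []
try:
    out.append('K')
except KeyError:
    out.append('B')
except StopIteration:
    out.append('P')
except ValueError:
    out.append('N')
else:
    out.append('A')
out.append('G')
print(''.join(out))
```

Execution trace: 'K' (try body, no exception) → 'A' (else) → 'G' (after the try/except). Output: KAG

Answer: KAG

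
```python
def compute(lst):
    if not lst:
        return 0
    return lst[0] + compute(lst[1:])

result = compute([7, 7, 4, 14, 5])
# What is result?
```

7 + 7 + 4 + 14 + 5 + 0 = 37

Answer: 37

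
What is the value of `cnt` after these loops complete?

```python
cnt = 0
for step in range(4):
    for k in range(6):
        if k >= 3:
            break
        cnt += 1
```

Inner breaks at 3, outer runs 4 times
`cnt` takes the values: 0 → 1 → 2 → 3 → 4 → 5 → 6 → 7 → 8 → 9 → 10 → 11 → 12

Answer: 12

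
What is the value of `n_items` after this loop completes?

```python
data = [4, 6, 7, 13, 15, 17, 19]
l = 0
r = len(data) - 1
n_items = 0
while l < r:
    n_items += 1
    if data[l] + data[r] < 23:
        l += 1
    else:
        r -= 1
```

Steps to find pair summing to 23
`n_items` takes the values: 0 → 1 → 2 → 3 → 4 → 5 → 6

Answer: 6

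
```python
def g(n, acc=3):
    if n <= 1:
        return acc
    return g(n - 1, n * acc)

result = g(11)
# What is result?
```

Accumulator trace (n, acc): (11, 3) -> (10, 33) -> (9, 330) -> (8, 2970) -> (7, 23760) -> (6, 166320) -> (5, 997920) -> (4, 4989600) -> (3, 19958400) -> (2, 59875200) -> (1, 119750400) -> return 119750400

Answer: 119750400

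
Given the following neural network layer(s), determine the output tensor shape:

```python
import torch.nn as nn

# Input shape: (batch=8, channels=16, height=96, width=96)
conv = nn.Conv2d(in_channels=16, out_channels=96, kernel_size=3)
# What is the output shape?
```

Input: (8, 16, 96, 96) -> Output: (8, 96, 94, 94)

Answer: (8, 96, 94, 94)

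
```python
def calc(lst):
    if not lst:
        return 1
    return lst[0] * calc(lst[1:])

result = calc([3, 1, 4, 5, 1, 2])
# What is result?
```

Product over [3, 1, 4, 5, 1, 2] = 3 * 1 * 4 * 5 * 1 * 2 = 120

Answer: 120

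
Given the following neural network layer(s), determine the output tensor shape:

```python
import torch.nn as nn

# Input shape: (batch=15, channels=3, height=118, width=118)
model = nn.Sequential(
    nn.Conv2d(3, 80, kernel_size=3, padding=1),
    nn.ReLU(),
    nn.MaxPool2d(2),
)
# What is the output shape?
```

Input: (15, 3, 118, 118) -> after Conv2d: (15, 80, 118, 118) -> after ReLU: (15, 80, 118, 118) -> Output: (15, 80, 59, 59)

Answer: (15, 80, 59, 59)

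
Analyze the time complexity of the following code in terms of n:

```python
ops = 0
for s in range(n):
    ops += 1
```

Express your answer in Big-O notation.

Each loop level contributes: n. Multiplying the contributions gives O(n).

Answer: O(n)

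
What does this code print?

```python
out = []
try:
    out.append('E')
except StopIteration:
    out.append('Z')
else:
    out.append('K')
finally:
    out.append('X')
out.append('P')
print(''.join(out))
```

Execution trace: 'E' (try body, no exception) → 'K' (else) → 'X' (finally) → 'P' (after the try/except). Output: EKXP

Answer: EKXP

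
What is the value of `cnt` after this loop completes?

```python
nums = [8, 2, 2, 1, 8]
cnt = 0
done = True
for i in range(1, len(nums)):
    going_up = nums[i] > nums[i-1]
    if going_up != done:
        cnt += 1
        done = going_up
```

Count direction changes in [8, 2, 2, 1, 8]
`cnt` takes the values: 0 → 1 → 2

Answer: 2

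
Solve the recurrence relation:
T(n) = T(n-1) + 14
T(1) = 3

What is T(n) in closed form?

Unrolling: T(n) = T(1) + 14·(n-1) = 3 + 14(n-1) = 14n - 11.

Answer: T(n) = 14n - 11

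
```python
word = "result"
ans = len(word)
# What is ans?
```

Trace:
`word = "result"` → word = 'result'
`ans = len(word)` → ans = 6
So ans = 6

Answer: 6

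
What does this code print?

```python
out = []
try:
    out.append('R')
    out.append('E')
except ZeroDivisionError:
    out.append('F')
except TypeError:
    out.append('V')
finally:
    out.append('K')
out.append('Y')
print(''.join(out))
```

Execution trace: 'R' (try body) → 'E' (try body, no exception) → 'K' (finally) → 'Y' (after the try/except). Output: REKY

Answer: REKY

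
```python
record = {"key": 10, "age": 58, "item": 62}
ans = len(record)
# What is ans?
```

Trace:
`record = {"key": 10, "age": 58, "item": 62}` → record = {'key': 10, 'age': 58, 'item': 62}
`ans = len(record)` → ans = 3
So ans = 3

Answer: 3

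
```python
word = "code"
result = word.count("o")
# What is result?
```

Trace:
`word = "code"` → word = 'code'
`result = word.count("o")` → result = 1
So result = 1

Answer: 1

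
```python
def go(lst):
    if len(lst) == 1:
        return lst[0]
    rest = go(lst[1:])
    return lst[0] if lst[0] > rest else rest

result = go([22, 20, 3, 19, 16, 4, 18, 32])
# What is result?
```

Recursive max over [22, 20, 3, 19, 16, 4, 18, 32] = 32

Answer: 32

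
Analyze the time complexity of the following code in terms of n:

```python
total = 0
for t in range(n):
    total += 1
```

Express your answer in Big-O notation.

Each loop level contributes: n. Multiplying the contributions gives O(n).

Answer: O(n)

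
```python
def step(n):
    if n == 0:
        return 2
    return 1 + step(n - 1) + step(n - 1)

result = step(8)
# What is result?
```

step(n) = 1 + 2·step(n-1), step(0)=2. Closed form: (2+1)·2^8 - 1 = 767.

Answer: 767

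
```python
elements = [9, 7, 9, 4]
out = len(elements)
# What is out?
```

Trace:
`elements = [9, 7, 9, 4]` → elements = [9, 7, 9, 4]
`out = len(elements)` → out = 4
So out = 4

Answer: 4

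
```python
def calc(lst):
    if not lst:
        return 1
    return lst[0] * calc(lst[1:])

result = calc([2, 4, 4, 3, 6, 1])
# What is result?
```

Product over [2, 4, 4, 3, 6, 1] = 2 * 4 * 4 * 3 * 6 * 1 = 576

Answer: 576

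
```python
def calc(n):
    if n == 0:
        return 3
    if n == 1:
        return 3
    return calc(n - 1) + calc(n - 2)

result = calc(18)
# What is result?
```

Build up from base cases: calc(0)=3, calc(1)=3, calc(2)=6, calc(3)=9, calc(4)=15, calc(5)=24, calc(6)=39, ..., calc(18)=12543

Answer: 12543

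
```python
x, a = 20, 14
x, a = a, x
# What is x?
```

Trace:
`x, a = 20, 14` → x = 20; a = 14
`x, a = a, x` → x = 14; a = 20
So x = 14

Answer: 14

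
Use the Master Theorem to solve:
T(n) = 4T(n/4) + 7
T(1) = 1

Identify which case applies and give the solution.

a=4, b=4, f(n)=7. log_4(4) = 1. Since c=0 < 1, Case 1 applies: T(n) = Θ(n^log_b(a)) = O(n).

Answer: O(n) - Case 1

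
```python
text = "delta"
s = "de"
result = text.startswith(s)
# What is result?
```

Trace:
`text = "delta"` → text = 'delta'
`s = "de"` → s = 'de'
`result = text.startswith(s)` → result = True
So result = True

Answer: True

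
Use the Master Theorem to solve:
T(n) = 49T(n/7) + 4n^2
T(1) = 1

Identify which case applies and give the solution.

a=49, b=7, f(n)=4n^2. log_7(49) = 2. Since c=2 = 2, Case 2 applies: T(n) = Θ(n^log_b(a) · log n) = O(n^2 log n).

Answer: O(n^2 log n) - Case 2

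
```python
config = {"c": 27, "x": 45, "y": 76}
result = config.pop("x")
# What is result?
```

Trace:
`config = {"c": 27, "x": 45, "y": 76}` → config = {'c': 27, 'x': 45, 'y': 76}
`result = config.pop("x")` → config = {'c': 27, 'y': 76}; result = 45
So result = 45

Answer: 45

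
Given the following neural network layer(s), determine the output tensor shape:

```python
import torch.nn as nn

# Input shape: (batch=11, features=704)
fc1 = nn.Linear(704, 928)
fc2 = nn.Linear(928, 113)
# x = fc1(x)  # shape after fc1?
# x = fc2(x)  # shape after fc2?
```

Input: (11, 704) -> after fc1: (11, 928) -> Output: (11, 113)

Answer: (11, 113)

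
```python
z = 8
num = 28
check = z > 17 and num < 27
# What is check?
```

Trace:
`z = 8` → z = 8
`num = 28` → num = 28
`check = z > 17 and num < 27` → check = False
So check = False

Answer: False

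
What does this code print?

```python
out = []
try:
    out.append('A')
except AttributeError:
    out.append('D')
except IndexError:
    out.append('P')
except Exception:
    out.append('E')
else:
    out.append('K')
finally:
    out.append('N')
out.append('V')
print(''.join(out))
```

Execution trace: 'A' (try body, no exception) → 'K' (else) → 'N' (finally) → 'V' (after the try/except). Output: AKNV

Answer: AKNV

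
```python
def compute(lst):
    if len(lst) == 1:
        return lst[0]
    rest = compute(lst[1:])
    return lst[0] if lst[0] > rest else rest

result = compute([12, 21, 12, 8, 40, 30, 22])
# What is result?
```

Recursive max over [12, 21, 12, 8, 40, 30, 22] = 40

Answer: 40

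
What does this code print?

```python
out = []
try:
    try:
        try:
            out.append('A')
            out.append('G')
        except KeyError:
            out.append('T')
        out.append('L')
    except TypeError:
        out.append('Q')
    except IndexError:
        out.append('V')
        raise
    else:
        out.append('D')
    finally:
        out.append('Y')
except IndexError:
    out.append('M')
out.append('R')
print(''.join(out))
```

Execution trace: 'A' (inner try body) → 'G' (inner try body, no exception) → 'L' (try body, no exception) → 'D' (else) → 'Y' (finally) → 'R' (after the try/except). Output: AGLDYR

Answer: AGLDYR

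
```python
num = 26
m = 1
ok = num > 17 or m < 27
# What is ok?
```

Trace:
`num = 26` → num = 26
`m = 1` → m = 1
`ok = num > 17 or m < 27` → ok = True
So ok = True

Answer: True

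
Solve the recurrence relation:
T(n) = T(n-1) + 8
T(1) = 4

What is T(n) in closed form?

Unrolling: T(n) = T(1) + 8·(n-1) = 4 + 8(n-1) = 8n - 4.

Answer: T(n) = 8n - 4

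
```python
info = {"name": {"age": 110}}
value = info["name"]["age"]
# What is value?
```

Trace:
`info = {"name": {"age": 110}}` → info = {'name': {'age': 110}}
`value = info["name"]["age"]` → value = 110
So value = 110

Answer: 110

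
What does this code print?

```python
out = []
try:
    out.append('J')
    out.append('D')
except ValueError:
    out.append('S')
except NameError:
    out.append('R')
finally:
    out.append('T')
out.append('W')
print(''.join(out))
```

Execution trace: 'J' (try body) → 'D' (try body, no exception) → 'T' (finally) → 'W' (after the try/except). Output: JDTW

Answer: JDTW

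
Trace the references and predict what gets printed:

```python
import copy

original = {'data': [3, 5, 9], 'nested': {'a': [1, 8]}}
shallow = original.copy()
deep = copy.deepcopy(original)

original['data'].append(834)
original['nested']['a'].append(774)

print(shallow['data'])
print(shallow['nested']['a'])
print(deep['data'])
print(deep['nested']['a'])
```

Key concept: comparing shallow vs deep copy.
Step by step:
`original = {'data': [3, 5, 9], 'nested': {'a': [1, 8]}}` → original = {'data': [3, 5, 9], 'nested': {'a': [1, 8]}}
`shallow = original.copy()` → shallow = {'data': [3, 5, 9], 'nested': {'a': [1, 8]}}
`deep = copy.deepcopy(original)` → deep = {'data': [3, 5, 9], 'nested': {'a': [1, 8]}}
`original['data'].append(834)` → original = {'data': [3, 5, 9, 834], 'nested': {'a': [1, 8]}}; shallow = {'data': [3, 5, 9, 834], 'nested': {'a': [1, 8]}}
`original['nested']['a'].append(774)` → original = {'data': [3, 5, 9, 834], 'nested': {'a': [1, 8, 774]}}; shallow = {'data': [3, 5, 9, 834], 'nested': {'a': [1, 8, 774]}}
`print(shallow['data'])` → prints [3, 5, 9, 834]
`print(shallow['nested']['a'])` → prints [1, 8, 774]
`print(deep['data'])` → prints [3, 5, 9]
`print(deep['nested']['a'])` → prints [1, 8]

Answer:
[3, 5, 9, 834]
[1, 8, 774]
[3, 5, 9]
[1, 8]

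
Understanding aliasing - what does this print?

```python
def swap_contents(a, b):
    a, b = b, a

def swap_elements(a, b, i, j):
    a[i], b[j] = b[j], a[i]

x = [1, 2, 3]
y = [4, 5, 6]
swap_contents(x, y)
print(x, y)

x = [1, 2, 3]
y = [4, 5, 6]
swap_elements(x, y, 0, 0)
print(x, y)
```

Key concept: parameter rebinding vs mutation.
Step by step:
`x = [1, 2, 3]` → x = [1, 2, 3]
`y = [4, 5, 6]` → y = [4, 5, 6]
`swap_contents(x, y)` → no visible change to tracked variables
`print(x, y)` → prints [1, 2, 3] [4, 5, 6]
`x = [1, 2, 3]` → x = [1, 2, 3]
`y = [4, 5, 6]` → y = [4, 5, 6]
`swap_elements(x, y, 0, 0)` → x = [4, 2, 3]; y = [1, 5, 6]
`print(x, y)` → prints [4, 2, 3] [1, 5, 6]

Answer:
[1, 2, 3] [4, 5, 6]
[4, 2, 3] [1, 5, 6]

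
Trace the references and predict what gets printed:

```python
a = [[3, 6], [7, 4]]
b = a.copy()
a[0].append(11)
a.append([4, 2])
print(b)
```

Key concept: shallow copy with nested lists.
Step by step:
`a = [[3, 6], [7, 4]]` → a = [[3, 6], [7, 4]]
`b = a.copy()` → b = [[3, 6], [7, 4]]
`a[0].append(11)` → a = [[3, 6, 11], [7, 4]]; b = [[3, 6, 11], [7, 4]]
`a.append([4, 2])` → a = [[3, 6, 11], [7, 4], [4, 2]]
`print(b)` → prints [[3, 6, 11], [7, 4]]

Answer: [[3, 6, 11], [7, 4]]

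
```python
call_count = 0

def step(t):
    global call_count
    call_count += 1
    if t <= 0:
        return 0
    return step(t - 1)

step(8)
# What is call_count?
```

Linear recursion stepping by 1: 9 calls from t=8 down to ≤0.

Answer: 9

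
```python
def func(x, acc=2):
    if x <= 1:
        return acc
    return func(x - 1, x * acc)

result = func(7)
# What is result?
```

Accumulator trace (n, acc): (7, 2) -> (6, 14) -> (5, 84) -> (4, 420) -> (3, 1680) -> (2, 5040) -> (1, 10080) -> return 10080

Answer: 10080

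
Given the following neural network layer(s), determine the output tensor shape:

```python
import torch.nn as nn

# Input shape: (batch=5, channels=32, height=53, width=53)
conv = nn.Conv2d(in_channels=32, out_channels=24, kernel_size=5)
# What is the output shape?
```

Input: (5, 32, 53, 53) -> Output: (5, 24, 49, 49)

Answer: (5, 24, 49, 49)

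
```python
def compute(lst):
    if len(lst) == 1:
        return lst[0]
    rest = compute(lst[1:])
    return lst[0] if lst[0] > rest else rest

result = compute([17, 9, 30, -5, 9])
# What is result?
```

Recursive max over [17, 9, 30, -5, 9] = 30

Answer: 30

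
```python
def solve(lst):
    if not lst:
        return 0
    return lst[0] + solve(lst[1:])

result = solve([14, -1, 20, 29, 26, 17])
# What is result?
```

14 + (-1) + 20 + 29 + 26 + 17 + 0 = 105

Answer: 105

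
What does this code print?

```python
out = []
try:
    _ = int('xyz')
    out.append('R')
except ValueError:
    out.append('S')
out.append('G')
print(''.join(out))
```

Execution trace: 'S' (except ValueError) → 'G' (after the try/except). Output: SG

Answer: SG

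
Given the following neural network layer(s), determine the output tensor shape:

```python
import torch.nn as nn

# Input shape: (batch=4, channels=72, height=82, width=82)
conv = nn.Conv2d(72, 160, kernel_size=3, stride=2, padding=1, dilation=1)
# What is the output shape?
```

Input: (4, 72, 82, 82) -> Output: (4, 160, 41, 41)

Answer: (4, 160, 41, 41)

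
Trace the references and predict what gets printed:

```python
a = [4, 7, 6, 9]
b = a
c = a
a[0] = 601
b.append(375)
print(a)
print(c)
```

Key concept: multiple aliases.
Step by step:
`a = [4, 7, 6, 9]` → a = [4, 7, 6, 9]
`b = a` → b = [4, 7, 6, 9] (same object as a)
`c = a` → c = [4, 7, 6, 9] (same object as a, b)
`a[0] = 601` → a = [601, 7, 6, 9] (same object as b, c); b = [601, 7, 6, 9] (same object as a, c); c = [601, 7, 6, 9] (same object as a, b)
`b.append(375)` → a = [601, 7, 6, 9, 375] (same object as b, c); b = [601, 7, 6, 9, 375] (same object as a, c); c = [601, 7, 6, 9, 375] (same object as a, b)
`print(a)` → prints [601, 7, 6, 9, 375]
`print(c)` → prints [601, 7, 6, 9, 375]

Answer:
[601, 7, 6, 9, 375]
[601, 7, 6, 9, 375]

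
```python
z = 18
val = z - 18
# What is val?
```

Trace:
`z = 18` → z = 18
`val = z - 18` → val = 0
So val = 0

Answer: 0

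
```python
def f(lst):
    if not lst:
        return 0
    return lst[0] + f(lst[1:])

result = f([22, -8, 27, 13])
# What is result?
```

22 + (-8) + 27 + 13 + 0 = 54

Answer: 54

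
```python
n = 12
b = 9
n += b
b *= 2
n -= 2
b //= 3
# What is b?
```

Trace:
`n = 12` → n = 12
`b = 9` → b = 9
`n += b` → n = 21
`b *= 2` → b = 18
`n -= 2` → n = 19
`b //= 3` → b = 6
So b = 6

Answer: 6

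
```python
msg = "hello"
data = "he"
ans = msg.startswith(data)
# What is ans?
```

Trace:
`msg = "hello"` → msg = 'hello'
`data = "he"` → data = 'he'
`ans = msg.startswith(data)` → ans = True
So ans = True

Answer: True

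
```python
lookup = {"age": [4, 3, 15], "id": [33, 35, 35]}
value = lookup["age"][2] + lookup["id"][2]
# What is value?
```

Trace:
`lookup = {"age": [4, 3, 15], "id": [33, 35, 35]}` → lookup = {'age': [4, 3, 15], 'id': [33, 35, 35]}
`value = lookup["age"][2] + lookup["id"][2]` → value = 50
So value = 50

Answer: 50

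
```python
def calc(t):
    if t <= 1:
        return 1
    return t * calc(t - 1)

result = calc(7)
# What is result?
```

calc(7) = 7 * 6 * 5 * 4 * 3 * 2 * 1 = 5040

Answer: 5040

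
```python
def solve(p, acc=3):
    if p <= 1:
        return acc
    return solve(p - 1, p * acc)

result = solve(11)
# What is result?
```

Accumulator trace (n, acc): (11, 3) -> (10, 33) -> (9, 330) -> (8, 2970) -> (7, 23760) -> (6, 166320) -> (5, 997920) -> (4, 4989600) -> (3, 19958400) -> (2, 59875200) -> (1, 119750400) -> return 119750400

Answer: 119750400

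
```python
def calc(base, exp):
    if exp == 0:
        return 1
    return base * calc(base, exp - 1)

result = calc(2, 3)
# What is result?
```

calc(2, 3) = 2 * 2 * 2 = 8

Answer: 8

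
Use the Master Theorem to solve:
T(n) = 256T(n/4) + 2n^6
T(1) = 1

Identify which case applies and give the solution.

a=256, b=4, f(n)=2n^6. log_4(256) = 4. Since c=6 > 4 and the regularity condition holds (256(n/4)^6 = (256/4^6)n^6 with 256/4^6 < 1), Case 3 applies: T(n) = Θ(f(n)) = O(n^6).

Answer: O(n^6) - Case 3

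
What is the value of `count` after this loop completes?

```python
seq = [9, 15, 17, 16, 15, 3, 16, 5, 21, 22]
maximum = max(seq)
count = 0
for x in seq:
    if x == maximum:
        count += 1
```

Count of max value 22 in [9, 15, 17, 16, 15, 3, 16, 5, 21, 22]
`count` takes the values: 0 → 1

Answer: 1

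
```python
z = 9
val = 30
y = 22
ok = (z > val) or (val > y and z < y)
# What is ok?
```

Trace:
`z = 9` → z = 9
`val = 30` → val = 30
`y = 22` → y = 22
`ok = (z > val) or (val > y and z < y)` → ok = True
So ok = True

Answer: True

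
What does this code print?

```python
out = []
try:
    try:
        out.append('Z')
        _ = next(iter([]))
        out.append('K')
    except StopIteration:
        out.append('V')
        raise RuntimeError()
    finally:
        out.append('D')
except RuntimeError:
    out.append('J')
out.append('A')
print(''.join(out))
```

Execution trace: 'Z' (inner try body) → 'V' (inner except StopIteration) → 'D' (inner finally) → 'J' (outer except RuntimeError) → 'A' (after the try/except). Output: ZVDJA

Answer: ZVDJA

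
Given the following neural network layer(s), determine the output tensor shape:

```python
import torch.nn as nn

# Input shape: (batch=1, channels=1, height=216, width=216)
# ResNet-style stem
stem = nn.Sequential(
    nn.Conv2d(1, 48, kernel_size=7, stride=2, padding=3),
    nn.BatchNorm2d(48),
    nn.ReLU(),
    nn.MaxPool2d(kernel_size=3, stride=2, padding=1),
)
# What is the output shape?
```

Input: (1, 1, 216, 216) -> after Conv2d 7x7 stride=2: (1, 48, 108, 108) -> Output: (1, 48, 54, 54)

Answer: (1, 48, 54, 54)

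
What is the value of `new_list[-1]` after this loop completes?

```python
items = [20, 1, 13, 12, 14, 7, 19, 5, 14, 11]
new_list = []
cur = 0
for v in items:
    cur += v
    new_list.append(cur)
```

Cumulative sum ends at 116
`new_list` takes the values: [] → [20] → [20, 21] → [20, 21, 34] → [20, 21, 34, 46] → [20, 21, 34, 46, 60] → [20, 21, 34, 46, 60, 67] → [20, 21, 34, 46, 60, 67, 86] → [20, 21, 34, 46, 60, 67, 86, 91] → [20, 21, 34, 46, 60, 67, 86, 91, 105] → [20, 21, 34, 46, 60, 67, 86, 91, 105, 116]
So `new_list[-1]` = 116

Answer: 116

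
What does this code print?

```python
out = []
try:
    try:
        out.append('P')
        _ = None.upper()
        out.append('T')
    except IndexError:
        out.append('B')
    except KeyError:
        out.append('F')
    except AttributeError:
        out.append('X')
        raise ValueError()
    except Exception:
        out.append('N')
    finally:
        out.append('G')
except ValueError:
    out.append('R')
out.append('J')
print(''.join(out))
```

Execution trace: 'P' (inner try body) → 'X' (inner except AttributeError) → 'G' (inner finally) → 'R' (outer except ValueError) → 'J' (after the try/except). Output: PXGRJ

Answer: PXGRJ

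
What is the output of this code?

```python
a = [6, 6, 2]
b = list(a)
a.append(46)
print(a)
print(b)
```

Key concept: list() constructor creates copy.
Step by step:
`a = [6, 6, 2]` → a = [6, 6, 2]
`b = list(a)` → b = [6, 6, 2]
`a.append(46)` → a = [6, 6, 2, 46]
`print(a)` → prints [6, 6, 2, 46]
`print(b)` → prints [6, 6, 2]

Answer:
[6, 6, 2, 46]
[6, 6, 2]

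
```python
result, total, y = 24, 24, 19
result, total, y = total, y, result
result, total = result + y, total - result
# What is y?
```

Trace:
`result, total, y = 24, 24, 19` → result = 24; total = 24; y = 19
`result, total, y = total, y, result` → result = 24; total = 19; y = 24
`result, total = result + y, total - result` → result = 48; total = -5
So y = 24

Answer: 24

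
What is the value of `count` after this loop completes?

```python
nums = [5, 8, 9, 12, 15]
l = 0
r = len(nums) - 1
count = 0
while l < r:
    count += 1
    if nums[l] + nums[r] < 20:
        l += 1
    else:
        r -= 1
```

Steps to find pair summing to 20
`count` takes the values: 0 → 1 → 2 → 3 → 4

Answer: 4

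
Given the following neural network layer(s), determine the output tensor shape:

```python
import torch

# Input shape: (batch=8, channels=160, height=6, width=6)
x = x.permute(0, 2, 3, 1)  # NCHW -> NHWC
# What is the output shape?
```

Input: (8, 160, 6, 6) -> Output: (8, 6, 6, 160)

Answer: (8, 6, 6, 160)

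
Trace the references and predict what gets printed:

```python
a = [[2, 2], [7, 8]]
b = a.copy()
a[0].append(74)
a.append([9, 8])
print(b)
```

Key concept: shallow copy with nested lists.
Step by step:
`a = [[2, 2], [7, 8]]` → a = [[2, 2], [7, 8]]
`b = a.copy()` → b = [[2, 2], [7, 8]]
`a[0].append(74)` → a = [[2, 2, 74], [7, 8]]; b = [[2, 2, 74], [7, 8]]
`a.append([9, 8])` → a = [[2, 2, 74], [7, 8], [9, 8]]
`print(b)` → prints [[2, 2, 74], [7, 8]]

Answer: [[2, 2, 74], [7, 8]]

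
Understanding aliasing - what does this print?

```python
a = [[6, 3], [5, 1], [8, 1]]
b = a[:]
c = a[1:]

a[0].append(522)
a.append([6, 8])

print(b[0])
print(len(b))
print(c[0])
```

Key concept: slice with nested mutation.
Step by step:
`a = [[6, 3], [5, 1], [8, 1]]` → a = [[6, 3], [5, 1], [8, 1]]
`b = a[:]` → b = [[6, 3], [5, 1], [8, 1]]
`c = a[1:]` → c = [[5, 1], [8, 1]]
`a[0].append(522)` → a = [[6, 3, 522], [5, 1], [8, 1]]; b = [[6, 3, 522], [5, 1], [8, 1]]
`a.append([6, 8])` → a = [[6, 3, 522], [5, 1], [8, 1], [6, 8]]
`print(b[0])` → prints [6, 3, 522]
`print(len(b))` → prints 3
`print(c[0])` → prints [5, 1]

Answer:
[6, 3, 522]
3
[5, 1]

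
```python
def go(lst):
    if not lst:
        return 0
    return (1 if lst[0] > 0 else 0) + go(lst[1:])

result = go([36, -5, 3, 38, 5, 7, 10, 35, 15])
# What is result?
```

Count of positive elements in [36, -5, 3, 38, 5, 7, 10, 35, 15] = 8

Answer: 8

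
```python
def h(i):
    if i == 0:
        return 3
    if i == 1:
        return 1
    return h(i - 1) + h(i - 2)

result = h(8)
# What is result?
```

Build up from base cases: h(0)=3, h(1)=1, h(2)=4, h(3)=5, h(4)=9, h(5)=14, h(6)=23, ..., h(8)=60

Answer: 60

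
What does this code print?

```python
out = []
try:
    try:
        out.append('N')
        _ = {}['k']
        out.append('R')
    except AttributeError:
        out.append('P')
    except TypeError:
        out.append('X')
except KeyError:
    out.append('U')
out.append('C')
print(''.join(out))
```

Execution trace: 'N' (try body) → 'U' (outer except KeyError) → 'C' (after the try/except). Output: NUC

Answer: NUC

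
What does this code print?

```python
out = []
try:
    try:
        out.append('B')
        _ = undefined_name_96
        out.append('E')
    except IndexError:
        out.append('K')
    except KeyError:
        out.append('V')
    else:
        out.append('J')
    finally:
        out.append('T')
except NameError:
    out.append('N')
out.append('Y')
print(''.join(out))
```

Execution trace: 'B' (try body) → 'T' (finally) → 'N' (outer except NameError) → 'Y' (after the try/except). Output: BTNY

Answer: BTNY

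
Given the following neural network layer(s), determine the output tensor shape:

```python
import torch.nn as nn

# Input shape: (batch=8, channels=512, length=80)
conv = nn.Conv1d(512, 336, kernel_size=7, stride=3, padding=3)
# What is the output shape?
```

Input: (8, 512, 80) -> Output: (8, 336, 27)

Answer: (8, 336, 27)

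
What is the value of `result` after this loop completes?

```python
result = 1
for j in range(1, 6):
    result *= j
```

5! = 120
`result` takes the values: 1 → 2 → 6 → 24 → 120

Answer: 120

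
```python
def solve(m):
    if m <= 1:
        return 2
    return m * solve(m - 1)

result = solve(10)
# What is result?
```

solve(10) = 10 * 9 * 8 * 7 * 6 * 5 * 4 * 3 * 2 * 2 = 7257600

Answer: 7257600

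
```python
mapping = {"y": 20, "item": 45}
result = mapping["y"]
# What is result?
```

Trace:
`mapping = {"y": 20, "item": 45}` → mapping = {'y': 20, 'item': 45}
`result = mapping["y"]` → result = 20
So result = 20

Answer: 20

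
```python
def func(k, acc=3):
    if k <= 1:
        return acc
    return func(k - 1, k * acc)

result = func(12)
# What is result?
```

Accumulator trace (n, acc): (12, 3) -> (11, 36) -> (10, 396) -> (9, 3960) -> (8, 35640) -> (7, 285120) -> (6, 1995840) -> (5, 11975040) -> (4, 59875200) -> (3, 239500800) -> (2, 718502400) -> (1, 1437004800) -> return 1437004800

Answer: 1437004800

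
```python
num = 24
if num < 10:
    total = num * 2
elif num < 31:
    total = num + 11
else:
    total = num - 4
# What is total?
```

Trace:
`num = 24` → num = 24
`if num < 10: ...` → num < 10 is False, num < 31 is True → total = 35
So total = 35

Answer: 35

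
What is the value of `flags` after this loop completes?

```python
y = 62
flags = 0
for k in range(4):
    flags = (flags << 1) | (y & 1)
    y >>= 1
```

Reverse lowest 4 bits of 62
`flags` takes the values: 0 → 1 → 3 → 7

Answer: 7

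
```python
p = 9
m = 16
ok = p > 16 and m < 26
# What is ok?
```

Trace:
`p = 9` → p = 9
`m = 16` → m = 16
`ok = p > 16 and m < 26` → ok = False
So ok = False

Answer: False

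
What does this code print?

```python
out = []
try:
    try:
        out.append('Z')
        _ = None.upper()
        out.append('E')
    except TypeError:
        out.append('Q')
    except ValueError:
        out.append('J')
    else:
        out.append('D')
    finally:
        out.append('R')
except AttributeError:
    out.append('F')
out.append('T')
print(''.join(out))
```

Execution trace: 'Z' (try body) → 'R' (finally) → 'F' (outer except AttributeError) → 'T' (after the try/except). Output: ZRFT

Answer: ZRFT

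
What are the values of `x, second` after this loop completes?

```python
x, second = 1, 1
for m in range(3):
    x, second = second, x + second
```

Fibonacci: after 3 iterations
`x, second` takes the values: (1, 1) → (1, 2) → (2, 3) → (3, 5)

Answer: 3, 5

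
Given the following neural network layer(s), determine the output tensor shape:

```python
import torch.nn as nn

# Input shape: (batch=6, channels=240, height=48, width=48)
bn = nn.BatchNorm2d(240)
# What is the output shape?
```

Input: (6, 240, 48, 48) -> Output: (6, 240, 48, 48)

Answer: (6, 240, 48, 48)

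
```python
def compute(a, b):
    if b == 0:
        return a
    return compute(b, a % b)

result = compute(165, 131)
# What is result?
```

compute(165, 131) -> compute(131, 34) -> compute(34, 29) -> compute(29, 5) -> compute(5, 4) -> compute(4, 1) -> compute(1, 0) -> 1

Answer: 1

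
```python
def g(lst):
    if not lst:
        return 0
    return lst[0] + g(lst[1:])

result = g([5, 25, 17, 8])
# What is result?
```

5 + 25 + 17 + 8 + 0 = 55

Answer: 55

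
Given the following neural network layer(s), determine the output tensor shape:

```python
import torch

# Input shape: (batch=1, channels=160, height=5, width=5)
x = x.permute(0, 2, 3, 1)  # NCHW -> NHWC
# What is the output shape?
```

Input: (1, 160, 5, 5) -> Output: (1, 5, 5, 160)

Answer: (1, 5, 5, 160)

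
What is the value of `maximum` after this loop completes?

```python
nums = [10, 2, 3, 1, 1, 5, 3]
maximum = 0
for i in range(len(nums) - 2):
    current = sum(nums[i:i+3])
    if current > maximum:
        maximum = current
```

Max sum of 3-element window in [10, 2, 3, 1, 1, 5, 3]
`maximum` takes the values: 0 → 15

Answer: 15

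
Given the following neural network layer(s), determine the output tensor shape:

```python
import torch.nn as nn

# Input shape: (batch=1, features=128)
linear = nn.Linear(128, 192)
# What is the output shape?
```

Input: (1, 128) -> Output: (1, 192)

Answer: (1, 192)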